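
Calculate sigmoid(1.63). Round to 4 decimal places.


sigmoid(z) = 1 / (1 + exp(-z))
exp(-(1.63)) = exp(-1.63) = 0.1959
1 + 0.1959 = 1.1959
1 / 1.1959 = 0.8362

0.8362


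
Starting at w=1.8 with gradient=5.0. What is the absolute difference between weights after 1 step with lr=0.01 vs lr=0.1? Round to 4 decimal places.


With lr=0.01: w_new = 1.8 - 0.01 * 5.0 = 1.75
With lr=0.1: w_new = 1.8 - 0.1 * 5.0 = 1.3
Absolute difference = |1.75 - 1.3|
= 0.4500

0.4500


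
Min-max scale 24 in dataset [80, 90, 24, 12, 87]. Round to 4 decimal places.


Min = 12, Max = 90
Range = 90 - 12 = 78
Scaled = (x - min) / (max - min)
= (24 - 12) / 78
= 12 / 78
= 0.1538

0.1538


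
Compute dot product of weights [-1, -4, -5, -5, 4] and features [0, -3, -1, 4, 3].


Element-wise products:
-1 * 0 = 0
-4 * -3 = 12
-5 * -1 = 5
-5 * 4 = -20
4 * 3 = 12
Sum = 0 + 12 + 5 + -20 + 12
= 9

9


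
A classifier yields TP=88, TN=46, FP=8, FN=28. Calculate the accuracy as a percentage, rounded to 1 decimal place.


Accuracy = (TP + TN) / (TP + TN + FP + FN) * 100
= (88 + 46) / (88 + 46 + 8 + 28)
= 134 / 170
= 0.7882
= 78.8%

78.8


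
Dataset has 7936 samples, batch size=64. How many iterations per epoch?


Iterations per epoch = dataset_size / batch_size
= 7936 / 64
= 124

124


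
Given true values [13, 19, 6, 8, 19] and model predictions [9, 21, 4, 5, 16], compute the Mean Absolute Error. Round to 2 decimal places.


Absolute errors: [4, 2, 2, 3, 3]
Sum of absolute errors = 14
MAE = 14 / 5 = 2.80

2.80


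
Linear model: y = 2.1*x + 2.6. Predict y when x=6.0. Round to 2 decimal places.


y = 2.1 * 6.0 + (2.6)
= 12.6 + (2.6)
= 15.20

15.20


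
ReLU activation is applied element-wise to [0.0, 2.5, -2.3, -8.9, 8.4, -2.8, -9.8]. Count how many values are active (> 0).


ReLU(x) = max(0, x) for each element:
ReLU(0.0) = 0
ReLU(2.5) = 2.5
ReLU(-2.3) = 0
ReLU(-8.9) = 0
ReLU(8.4) = 8.4
ReLU(-2.8) = 0
ReLU(-9.8) = 0
Active neurons (>0): 2

2


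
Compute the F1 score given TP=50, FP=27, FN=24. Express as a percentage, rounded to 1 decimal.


Precision = TP / (TP + FP) = 50 / 77 = 0.6494
Recall = TP / (TP + FN) = 50 / 74 = 0.6757
F1 = 2 * P * R / (P + R)
= 2 * 0.6494 * 0.6757 / (0.6494 + 0.6757)
= 0.8775 / 1.325
= 0.6623
As percentage: 66.2%

66.2


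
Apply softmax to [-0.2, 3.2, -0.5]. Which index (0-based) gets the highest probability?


Softmax is a monotonic transformation, so it preserves the argmax.
We need to find the index of the maximum logit.
Index 0: -0.2
Index 1: 3.2
Index 2: -0.5
Maximum logit = 3.2 at index 1

1


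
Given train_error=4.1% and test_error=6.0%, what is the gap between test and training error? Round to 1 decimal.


Generalization gap = test_error - train_error
= 6.0 - 4.1
= 1.9%
A small gap suggests good generalization.

1.9


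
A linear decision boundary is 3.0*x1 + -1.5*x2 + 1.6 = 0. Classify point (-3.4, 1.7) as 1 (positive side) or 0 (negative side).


Compute 3.0 * -3.4 + -1.5 * 1.7 + 1.6
= -10.2 + -2.55 + 1.6
= -11.15
Since -11.15 < 0, the point is on the negative side.

0


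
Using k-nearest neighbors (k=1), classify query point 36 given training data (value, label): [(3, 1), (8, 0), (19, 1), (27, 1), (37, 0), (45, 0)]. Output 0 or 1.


Distances from query 36:
Point 37 (class 0): distance = 1
K=1 nearest neighbors: classes = [0]
Votes for class 1: 0 / 1
Majority vote => class 0

0


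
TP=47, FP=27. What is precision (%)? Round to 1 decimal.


Precision = TP / (TP + FP) * 100
= 47 / (47 + 27)
= 47 / 74
= 0.6351
= 63.5%

63.5


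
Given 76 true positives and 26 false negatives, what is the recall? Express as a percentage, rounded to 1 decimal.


Recall = TP / (TP + FN) * 100
= 76 / (76 + 26)
= 76 / 102
= 0.7451
= 74.5%

74.5


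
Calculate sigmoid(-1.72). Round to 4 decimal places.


sigmoid(z) = 1 / (1 + exp(-z))
exp(-(-1.72)) = exp(1.72) = 5.5845
1 + 5.5845 = 6.5845
1 / 6.5845 = 0.1519

0.1519


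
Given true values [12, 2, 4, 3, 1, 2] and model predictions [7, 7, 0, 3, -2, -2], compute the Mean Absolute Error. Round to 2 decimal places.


Absolute errors: [5, 5, 4, 0, 3, 4]
Sum of absolute errors = 21
MAE = 21 / 6 = 3.50

3.50


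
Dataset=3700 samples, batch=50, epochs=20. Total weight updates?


Iterations per epoch = 3700 / 50 = 74
Total updates = iterations_per_epoch * epochs
= 74 * 20
= 1480

1480


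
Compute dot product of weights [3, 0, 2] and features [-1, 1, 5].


Element-wise products:
3 * -1 = -3
0 * 1 = 0
2 * 5 = 10
Sum = -3 + 0 + 10
= 7

7


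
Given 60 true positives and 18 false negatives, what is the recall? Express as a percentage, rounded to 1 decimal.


Recall = TP / (TP + FN) * 100
= 60 / (60 + 18)
= 60 / 78
= 0.7692
= 76.9%

76.9


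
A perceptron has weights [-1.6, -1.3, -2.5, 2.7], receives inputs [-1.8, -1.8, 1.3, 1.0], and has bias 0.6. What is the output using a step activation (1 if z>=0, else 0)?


z = w . x + b
= -1.6*-1.8 + -1.3*-1.8 + -2.5*1.3 + 2.7*1.0 + 0.6
= 2.88 + 2.34 + -3.25 + 2.7 + 0.6
= 4.67 + 0.6
= 5.27
Since z = 5.27 >= 0, output = 1

1


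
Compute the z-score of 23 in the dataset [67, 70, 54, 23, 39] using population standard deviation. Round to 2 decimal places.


Mean = (67 + 70 + 54 + 23 + 39) / 5 = 50.6
Variance = sum((x_i - mean)^2) / n = 310.64
Std = sqrt(310.64) = 17.625
Z = (x - mean) / std
= (23 - 50.6) / 17.625
= -27.6 / 17.625
= -1.57

-1.57


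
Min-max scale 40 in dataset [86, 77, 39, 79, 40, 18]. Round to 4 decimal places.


Min = 18, Max = 86
Range = 86 - 18 = 68
Scaled = (x - min) / (max - min)
= (40 - 18) / 68
= 22 / 68
= 0.3235

0.3235


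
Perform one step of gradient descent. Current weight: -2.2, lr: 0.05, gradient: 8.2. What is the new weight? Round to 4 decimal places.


w_new = w_old - lr * gradient
= -2.2 - 0.05 * 8.2
= -2.2 - (0.41)
= -2.6100

-2.6100


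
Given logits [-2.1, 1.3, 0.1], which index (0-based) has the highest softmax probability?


Softmax is a monotonic transformation, so it preserves the argmax.
We need to find the index of the maximum logit.
Index 0: -2.1
Index 1: 1.3
Index 2: 0.1
Maximum logit = 1.3 at index 1

1


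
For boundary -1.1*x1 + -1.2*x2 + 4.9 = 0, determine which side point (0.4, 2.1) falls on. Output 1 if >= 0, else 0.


Compute -1.1 * 0.4 + -1.2 * 2.1 + 4.9
= -0.44 + -2.52 + 4.9
= 1.94
Since 1.94 >= 0, the point is on the positive side.

1


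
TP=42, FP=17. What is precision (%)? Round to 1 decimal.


Precision = TP / (TP + FP) * 100
= 42 / (42 + 17)
= 42 / 59
= 0.7119
= 71.2%

71.2


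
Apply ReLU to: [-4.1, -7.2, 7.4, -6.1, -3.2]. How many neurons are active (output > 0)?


ReLU(x) = max(0, x) for each element:
ReLU(-4.1) = 0
ReLU(-7.2) = 0
ReLU(7.4) = 7.4
ReLU(-6.1) = 0
ReLU(-3.2) = 0
Active neurons (>0): 1

1


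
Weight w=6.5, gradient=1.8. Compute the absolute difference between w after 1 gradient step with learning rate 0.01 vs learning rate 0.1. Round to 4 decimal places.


With lr=0.01: w_new = 6.5 - 0.01 * 1.8 = 6.482
With lr=0.1: w_new = 6.5 - 0.1 * 1.8 = 6.32
Absolute difference = |6.482 - 6.32|
= 0.1620

0.1620


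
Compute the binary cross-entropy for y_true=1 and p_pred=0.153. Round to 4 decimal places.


For y=1: Loss = -log(p)
= -log(0.153)
= -(-1.8773)
= 1.8773

1.8773


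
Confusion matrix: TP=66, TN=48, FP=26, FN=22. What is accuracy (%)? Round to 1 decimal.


Accuracy = (TP + TN) / (TP + TN + FP + FN) * 100
= (66 + 48) / (66 + 48 + 26 + 22)
= 114 / 162
= 0.7037
= 70.4%

70.4


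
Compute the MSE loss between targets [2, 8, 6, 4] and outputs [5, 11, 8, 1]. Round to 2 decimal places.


Differences: [-3, -3, -2, 3]
Squared errors: [9, 9, 4, 9]
Sum of squared errors = 31
MSE = 31 / 4 = 7.75

7.75


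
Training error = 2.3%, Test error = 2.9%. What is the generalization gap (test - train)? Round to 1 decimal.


Generalization gap = test_error - train_error
= 2.9 - 2.3
= 0.6%
A small gap suggests good generalization.

0.6


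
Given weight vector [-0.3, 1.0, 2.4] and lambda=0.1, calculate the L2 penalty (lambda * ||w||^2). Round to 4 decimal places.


Squaring each weight:
(-0.3)^2 = 0.09
1.0^2 = 1.0
2.4^2 = 5.76
Sum of squares = 6.85
Penalty = 0.1 * 6.85 = 0.6850

0.6850


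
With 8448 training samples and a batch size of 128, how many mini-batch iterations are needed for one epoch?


Iterations per epoch = dataset_size / batch_size
= 8448 / 128
= 66

66


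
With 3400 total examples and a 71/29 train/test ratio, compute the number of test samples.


Train samples = 3400 * 71% = 2414
Test samples = 3400 - 2414
= 986

986


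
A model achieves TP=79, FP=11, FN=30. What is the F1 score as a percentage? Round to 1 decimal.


Precision = TP / (TP + FP) = 79 / 90 = 0.8778
Recall = TP / (TP + FN) = 79 / 109 = 0.7248
F1 = 2 * P * R / (P + R)
= 2 * 0.8778 * 0.7248 / (0.8778 + 0.7248)
= 1.2724 / 1.6025
= 0.794
As percentage: 79.4%

79.4


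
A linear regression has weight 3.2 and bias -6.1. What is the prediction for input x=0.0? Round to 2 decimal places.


y = 3.2 * 0.0 + (-6.1)
= 0.0 + (-6.1)
= -6.10

-6.10


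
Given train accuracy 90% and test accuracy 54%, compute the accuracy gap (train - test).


Gap = train_accuracy - test_accuracy
= 90 - 54
= 36%
This large gap strongly indicates overfitting.

36


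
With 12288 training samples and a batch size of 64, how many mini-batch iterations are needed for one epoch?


Iterations per epoch = dataset_size / batch_size
= 12288 / 64
= 192

192


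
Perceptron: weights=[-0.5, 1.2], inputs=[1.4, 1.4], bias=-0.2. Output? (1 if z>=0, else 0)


z = w . x + b
= -0.5*1.4 + 1.2*1.4 + -0.2
= -0.7 + 1.68 + -0.2
= 0.98 + -0.2
= 0.78
Since z = 0.78 >= 0, output = 1

1


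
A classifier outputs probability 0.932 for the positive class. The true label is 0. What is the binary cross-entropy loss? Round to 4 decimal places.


For y=0: Loss = -log(1-p)
= -log(1 - 0.932)
= -log(0.068)
= -(-2.6882)
= 2.6882

2.6882


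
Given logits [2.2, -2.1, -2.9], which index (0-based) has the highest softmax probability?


Softmax is a monotonic transformation, so it preserves the argmax.
We need to find the index of the maximum logit.
Index 0: 2.2
Index 1: -2.1
Index 2: -2.9
Maximum logit = 2.2 at index 0

0


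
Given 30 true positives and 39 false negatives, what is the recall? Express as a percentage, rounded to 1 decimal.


Recall = TP / (TP + FN) * 100
= 30 / (30 + 39)
= 30 / 69
= 0.4348
= 43.5%

43.5


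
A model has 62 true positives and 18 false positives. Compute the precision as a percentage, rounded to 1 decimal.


Precision = TP / (TP + FP) * 100
= 62 / (62 + 18)
= 62 / 80
= 0.775
= 77.5%

77.5


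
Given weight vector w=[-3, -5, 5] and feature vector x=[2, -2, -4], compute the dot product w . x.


Element-wise products:
-3 * 2 = -6
-5 * -2 = 10
5 * -4 = -20
Sum = -6 + 10 + -20
= -16

-16


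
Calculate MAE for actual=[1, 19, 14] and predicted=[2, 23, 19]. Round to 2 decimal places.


Absolute errors: [1, 4, 5]
Sum of absolute errors = 10
MAE = 10 / 3 = 3.33

3.33


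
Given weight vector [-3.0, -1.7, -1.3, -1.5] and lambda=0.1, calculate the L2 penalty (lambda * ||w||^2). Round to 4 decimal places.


Squaring each weight:
(-3.0)^2 = 9.0
(-1.7)^2 = 2.89
(-1.3)^2 = 1.69
(-1.5)^2 = 2.25
Sum of squares = 15.83
Penalty = 0.1 * 15.83 = 1.5830

1.5830


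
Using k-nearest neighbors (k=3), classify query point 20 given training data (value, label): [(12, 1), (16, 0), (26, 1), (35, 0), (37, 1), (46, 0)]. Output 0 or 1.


Distances from query 20:
Point 16 (class 0): distance = 4
Point 26 (class 1): distance = 6
Point 12 (class 1): distance = 8
K=3 nearest neighbors: classes = [0, 1, 1]
Votes for class 1: 2 / 3
Majority vote => class 1

1


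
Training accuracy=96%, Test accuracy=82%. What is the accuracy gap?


Gap = train_accuracy - test_accuracy
= 96 - 82
= 14%
This gap suggests the model is overfitting.

14


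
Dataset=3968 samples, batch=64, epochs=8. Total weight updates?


Iterations per epoch = 3968 / 64 = 62
Total updates = iterations_per_epoch * epochs
= 62 * 8
= 496

496


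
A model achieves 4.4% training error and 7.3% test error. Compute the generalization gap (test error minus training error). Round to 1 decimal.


Generalization gap = test_error - train_error
= 7.3 - 4.4
= 2.9%
A moderate gap.

2.9


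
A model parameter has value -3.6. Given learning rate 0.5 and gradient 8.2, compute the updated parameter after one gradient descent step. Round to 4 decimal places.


w_new = w_old - lr * gradient
= -3.6 - 0.5 * 8.2
= -3.6 - (4.1)
= -7.7000

-7.7000


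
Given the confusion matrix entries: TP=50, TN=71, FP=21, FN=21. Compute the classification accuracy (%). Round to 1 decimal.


Accuracy = (TP + TN) / (TP + TN + FP + FN) * 100
= (50 + 71) / (50 + 71 + 21 + 21)
= 121 / 163
= 0.7423
= 74.2%

74.2


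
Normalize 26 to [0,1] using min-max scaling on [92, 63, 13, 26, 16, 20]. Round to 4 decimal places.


Min = 13, Max = 92
Range = 92 - 13 = 79
Scaled = (x - min) / (max - min)
= (26 - 13) / 79
= 13 / 79
= 0.1646

0.1646


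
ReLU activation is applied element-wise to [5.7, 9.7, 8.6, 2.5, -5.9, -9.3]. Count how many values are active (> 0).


ReLU(x) = max(0, x) for each element:
ReLU(5.7) = 5.7
ReLU(9.7) = 9.7
ReLU(8.6) = 8.6
ReLU(2.5) = 2.5
ReLU(-5.9) = 0
ReLU(-9.3) = 0
Active neurons (>0): 4

4


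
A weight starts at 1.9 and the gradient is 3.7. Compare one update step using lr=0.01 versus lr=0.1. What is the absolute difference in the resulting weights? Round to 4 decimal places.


With lr=0.01: w_new = 1.9 - 0.01 * 3.7 = 1.863
With lr=0.1: w_new = 1.9 - 0.1 * 3.7 = 1.53
Absolute difference = |1.863 - 1.53|
= 0.3330

0.3330


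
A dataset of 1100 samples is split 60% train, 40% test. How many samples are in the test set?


Train samples = 1100 * 60% = 660
Test samples = 1100 - 660
= 440

440


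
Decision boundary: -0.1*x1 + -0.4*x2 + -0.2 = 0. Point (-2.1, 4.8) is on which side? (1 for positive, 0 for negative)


Compute -0.1 * -2.1 + -0.4 * 4.8 + -0.2
= 0.21 + -1.92 + -0.2
= -1.91
Since -1.91 < 0, the point is on the negative side.

0


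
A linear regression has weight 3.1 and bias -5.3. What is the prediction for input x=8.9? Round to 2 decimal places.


y = 3.1 * 8.9 + (-5.3)
= 27.59 + (-5.3)
= 22.29

22.29


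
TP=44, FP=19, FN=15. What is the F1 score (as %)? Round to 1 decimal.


Precision = TP / (TP + FP) = 44 / 63 = 0.6984
Recall = TP / (TP + FN) = 44 / 59 = 0.7458
F1 = 2 * P * R / (P + R)
= 2 * 0.6984 * 0.7458 / (0.6984 + 0.7458)
= 1.0417 / 1.4442
= 0.7213
As percentage: 72.1%

72.1


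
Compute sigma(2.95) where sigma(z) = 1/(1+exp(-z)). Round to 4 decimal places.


sigmoid(z) = 1 / (1 + exp(-z))
exp(-(2.95)) = exp(-2.95) = 0.0523
1 + 0.0523 = 1.0523
1 / 1.0523 = 0.9503

0.9503


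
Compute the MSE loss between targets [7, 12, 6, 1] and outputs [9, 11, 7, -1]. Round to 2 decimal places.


Differences: [-2, 1, -1, 2]
Squared errors: [4, 1, 1, 4]
Sum of squared errors = 10
MSE = 10 / 4 = 2.50

2.50


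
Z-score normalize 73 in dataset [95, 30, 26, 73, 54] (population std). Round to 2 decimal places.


Mean = (95 + 30 + 26 + 73 + 54) / 5 = 55.6
Variance = sum((x_i - mean)^2) / n = 677.84
Std = sqrt(677.84) = 26.0354
Z = (x - mean) / std
= (73 - 55.6) / 26.0354
= 17.4 / 26.0354
= 0.67

0.67


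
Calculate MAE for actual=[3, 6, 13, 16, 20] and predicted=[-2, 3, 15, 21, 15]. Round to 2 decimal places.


Absolute errors: [5, 3, 2, 5, 5]
Sum of absolute errors = 20
MAE = 20 / 5 = 4.00

4.00


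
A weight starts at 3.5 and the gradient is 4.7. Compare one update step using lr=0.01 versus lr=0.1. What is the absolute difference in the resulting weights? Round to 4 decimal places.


With lr=0.01: w_new = 3.5 - 0.01 * 4.7 = 3.453
With lr=0.1: w_new = 3.5 - 0.1 * 4.7 = 3.03
Absolute difference = |3.453 - 3.03|
= 0.4230

0.4230


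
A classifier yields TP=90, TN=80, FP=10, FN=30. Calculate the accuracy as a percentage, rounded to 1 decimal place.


Accuracy = (TP + TN) / (TP + TN + FP + FN) * 100
= (90 + 80) / (90 + 80 + 10 + 30)
= 170 / 210
= 0.8095
= 81.0%

81.0


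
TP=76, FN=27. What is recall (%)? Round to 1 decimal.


Recall = TP / (TP + FN) * 100
= 76 / (76 + 27)
= 76 / 103
= 0.7379
= 73.8%

73.8


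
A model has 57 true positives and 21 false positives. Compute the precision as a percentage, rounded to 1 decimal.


Precision = TP / (TP + FP) * 100
= 57 / (57 + 21)
= 57 / 78
= 0.7308
= 73.1%

73.1


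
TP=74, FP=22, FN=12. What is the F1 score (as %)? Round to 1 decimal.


Precision = TP / (TP + FP) = 74 / 96 = 0.7708
Recall = TP / (TP + FN) = 74 / 86 = 0.8605
F1 = 2 * P * R / (P + R)
= 2 * 0.7708 * 0.8605 / (0.7708 + 0.8605)
= 1.3266 / 1.6313
= 0.8132
As percentage: 81.3%

81.3


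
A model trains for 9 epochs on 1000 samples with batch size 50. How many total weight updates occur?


Iterations per epoch = 1000 / 50 = 20
Total updates = iterations_per_epoch * epochs
= 20 * 9
= 180

180


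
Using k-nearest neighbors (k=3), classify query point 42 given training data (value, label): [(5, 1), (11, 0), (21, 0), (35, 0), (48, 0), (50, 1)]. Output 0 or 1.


Distances from query 42:
Point 48 (class 0): distance = 6
Point 35 (class 0): distance = 7
Point 50 (class 1): distance = 8
K=3 nearest neighbors: classes = [0, 0, 1]
Votes for class 1: 1 / 3
Majority vote => class 0

0


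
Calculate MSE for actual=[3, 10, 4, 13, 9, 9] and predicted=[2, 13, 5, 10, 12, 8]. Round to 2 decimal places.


Differences: [1, -3, -1, 3, -3, 1]
Squared errors: [1, 9, 1, 9, 9, 1]
Sum of squared errors = 30
MSE = 30 / 6 = 5.00

5.00


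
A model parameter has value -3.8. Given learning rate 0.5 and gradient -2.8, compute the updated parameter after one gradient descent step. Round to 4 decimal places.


w_new = w_old - lr * gradient
= -3.8 - 0.5 * -2.8
= -3.8 - (-1.4)
= -2.4000

-2.4000


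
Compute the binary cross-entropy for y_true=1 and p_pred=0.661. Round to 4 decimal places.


For y=1: Loss = -log(p)
= -log(0.661)
= -(-0.414)
= 0.4140

0.4140


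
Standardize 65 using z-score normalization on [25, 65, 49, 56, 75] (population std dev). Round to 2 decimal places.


Mean = (25 + 65 + 49 + 56 + 75) / 5 = 54.0
Variance = sum((x_i - mean)^2) / n = 286.4
Std = sqrt(286.4) = 16.9234
Z = (x - mean) / std
= (65 - 54.0) / 16.9234
= 11.0 / 16.9234
= 0.65

0.65


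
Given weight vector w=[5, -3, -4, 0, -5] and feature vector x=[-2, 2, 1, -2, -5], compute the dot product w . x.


Element-wise products:
5 * -2 = -10
-3 * 2 = -6
-4 * 1 = -4
0 * -2 = 0
-5 * -5 = 25
Sum = -10 + -6 + -4 + 0 + 25
= 5

5


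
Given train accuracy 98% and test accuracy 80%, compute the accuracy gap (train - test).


Gap = train_accuracy - test_accuracy
= 98 - 80
= 18%
This gap suggests the model is overfitting.

18


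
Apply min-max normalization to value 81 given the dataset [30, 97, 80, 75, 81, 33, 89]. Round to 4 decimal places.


Min = 30, Max = 97
Range = 97 - 30 = 67
Scaled = (x - min) / (max - min)
= (81 - 30) / 67
= 51 / 67
= 0.7612

0.7612


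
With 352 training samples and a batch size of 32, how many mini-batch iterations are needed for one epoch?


Iterations per epoch = dataset_size / batch_size
= 352 / 32
= 11

11


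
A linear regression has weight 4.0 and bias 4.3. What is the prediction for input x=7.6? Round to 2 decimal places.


y = 4.0 * 7.6 + (4.3)
= 30.4 + (4.3)
= 34.70

34.70


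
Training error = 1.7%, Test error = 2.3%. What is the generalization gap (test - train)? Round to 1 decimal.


Generalization gap = test_error - train_error
= 2.3 - 1.7
= 0.6%
A small gap suggests good generalization.

0.6


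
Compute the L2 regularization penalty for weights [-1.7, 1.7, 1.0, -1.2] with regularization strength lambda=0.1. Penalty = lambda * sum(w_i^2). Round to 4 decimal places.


Squaring each weight:
(-1.7)^2 = 2.89
1.7^2 = 2.89
1.0^2 = 1.0
(-1.2)^2 = 1.44
Sum of squares = 8.22
Penalty = 0.1 * 8.22 = 0.8220

0.8220


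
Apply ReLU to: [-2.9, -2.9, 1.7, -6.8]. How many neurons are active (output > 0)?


ReLU(x) = max(0, x) for each element:
ReLU(-2.9) = 0
ReLU(-2.9) = 0
ReLU(1.7) = 1.7
ReLU(-6.8) = 0
Active neurons (>0): 1

1


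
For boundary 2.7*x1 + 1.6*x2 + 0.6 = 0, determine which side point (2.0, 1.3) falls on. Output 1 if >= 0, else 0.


Compute 2.7 * 2.0 + 1.6 * 1.3 + 0.6
= 5.4 + 2.08 + 0.6
= 8.08
Since 8.08 >= 0, the point is on the positive side.

1


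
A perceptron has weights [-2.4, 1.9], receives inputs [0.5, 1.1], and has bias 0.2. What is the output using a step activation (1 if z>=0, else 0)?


z = w . x + b
= -2.4*0.5 + 1.9*1.1 + 0.2
= -1.2 + 2.09 + 0.2
= 0.89 + 0.2
= 1.09
Since z = 1.09 >= 0, output = 1

1


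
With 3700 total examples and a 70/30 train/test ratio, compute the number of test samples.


Train samples = 3700 * 70% = 2590
Test samples = 3700 - 2590
= 1110

1110


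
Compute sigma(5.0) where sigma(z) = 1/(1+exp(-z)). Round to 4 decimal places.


sigmoid(z) = 1 / (1 + exp(-z))
exp(-(5.0)) = exp(-5.0) = 0.0067
1 + 0.0067 = 1.0067
1 / 1.0067 = 0.9933

0.9933


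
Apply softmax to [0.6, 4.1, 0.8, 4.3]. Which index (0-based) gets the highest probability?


Softmax is a monotonic transformation, so it preserves the argmax.
We need to find the index of the maximum logit.
Index 0: 0.6
Index 1: 4.1
Index 2: 0.8
Index 3: 4.3
Maximum logit = 4.3 at index 3

3


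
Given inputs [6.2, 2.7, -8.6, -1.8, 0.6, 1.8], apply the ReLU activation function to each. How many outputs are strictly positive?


ReLU(x) = max(0, x) for each element:
ReLU(6.2) = 6.2
ReLU(2.7) = 2.7
ReLU(-8.6) = 0
ReLU(-1.8) = 0
ReLU(0.6) = 0.6
ReLU(1.8) = 1.8
Active neurons (>0): 4

4


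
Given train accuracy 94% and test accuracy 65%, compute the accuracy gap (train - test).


Gap = train_accuracy - test_accuracy
= 94 - 65
= 29%
This large gap strongly indicates overfitting.

29


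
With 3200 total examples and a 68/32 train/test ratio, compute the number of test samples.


Train samples = 3200 * 68% = 2176
Test samples = 3200 - 2176
= 1024

1024


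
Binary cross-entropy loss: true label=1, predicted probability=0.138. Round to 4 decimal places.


For y=1: Loss = -log(p)
= -log(0.138)
= -(-1.9805)
= 1.9805

1.9805


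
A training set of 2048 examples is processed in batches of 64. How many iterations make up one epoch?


Iterations per epoch = dataset_size / batch_size
= 2048 / 64
= 32

32


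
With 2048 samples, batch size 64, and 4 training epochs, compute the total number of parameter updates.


Iterations per epoch = 2048 / 64 = 32
Total updates = iterations_per_epoch * epochs
= 32 * 4
= 128

128


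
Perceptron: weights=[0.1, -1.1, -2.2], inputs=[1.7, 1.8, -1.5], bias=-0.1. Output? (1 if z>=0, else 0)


z = w . x + b
= 0.1*1.7 + -1.1*1.8 + -2.2*-1.5 + -0.1
= 0.17 + -1.98 + 3.3 + -0.1
= 1.49 + -0.1
= 1.39
Since z = 1.39 >= 0, output = 1

1


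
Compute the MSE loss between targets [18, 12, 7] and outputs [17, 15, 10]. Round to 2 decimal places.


Differences: [1, -3, -3]
Squared errors: [1, 9, 9]
Sum of squared errors = 19
MSE = 19 / 3 = 6.33

6.33


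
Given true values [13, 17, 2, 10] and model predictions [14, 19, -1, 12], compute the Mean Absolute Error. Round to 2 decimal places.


Absolute errors: [1, 2, 3, 2]
Sum of absolute errors = 8
MAE = 8 / 4 = 2.00

2.00


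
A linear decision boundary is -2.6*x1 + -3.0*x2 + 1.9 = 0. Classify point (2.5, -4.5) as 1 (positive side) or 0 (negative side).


Compute -2.6 * 2.5 + -3.0 * -4.5 + 1.9
= -6.5 + 13.5 + 1.9
= 8.9
Since 8.9 >= 0, the point is on the positive side.

1


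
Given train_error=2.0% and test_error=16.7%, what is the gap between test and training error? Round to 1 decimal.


Generalization gap = test_error - train_error
= 16.7 - 2.0
= 14.7%
A large gap suggests overfitting.

14.7


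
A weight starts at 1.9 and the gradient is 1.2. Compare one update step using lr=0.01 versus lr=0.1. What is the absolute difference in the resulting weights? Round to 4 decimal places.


With lr=0.01: w_new = 1.9 - 0.01 * 1.2 = 1.888
With lr=0.1: w_new = 1.9 - 0.1 * 1.2 = 1.78
Absolute difference = |1.888 - 1.78|
= 0.1080

0.1080


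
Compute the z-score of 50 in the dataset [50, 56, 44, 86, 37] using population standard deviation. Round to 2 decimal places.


Mean = (50 + 56 + 44 + 86 + 37) / 5 = 54.6
Variance = sum((x_i - mean)^2) / n = 286.24
Std = sqrt(286.24) = 16.9186
Z = (x - mean) / std
= (50 - 54.6) / 16.9186
= -4.6 / 16.9186
= -0.27

-0.27


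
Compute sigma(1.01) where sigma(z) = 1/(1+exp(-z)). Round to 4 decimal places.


sigmoid(z) = 1 / (1 + exp(-z))
exp(-(1.01)) = exp(-1.01) = 0.3642
1 + 0.3642 = 1.3642
1 / 1.3642 = 0.7330

0.7330


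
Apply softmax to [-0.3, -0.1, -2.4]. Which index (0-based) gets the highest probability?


Softmax is a monotonic transformation, so it preserves the argmax.
We need to find the index of the maximum logit.
Index 0: -0.3
Index 1: -0.1
Index 2: -2.4
Maximum logit = -0.1 at index 1

1


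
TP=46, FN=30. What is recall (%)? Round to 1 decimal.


Recall = TP / (TP + FN) * 100
= 46 / (46 + 30)
= 46 / 76
= 0.6053
= 60.5%

60.5


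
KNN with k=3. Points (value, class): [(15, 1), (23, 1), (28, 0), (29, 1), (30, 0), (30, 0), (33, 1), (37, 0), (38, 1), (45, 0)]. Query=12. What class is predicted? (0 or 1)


Distances from query 12:
Point 15 (class 1): distance = 3
Point 23 (class 1): distance = 11
Point 28 (class 0): distance = 16
K=3 nearest neighbors: classes = [1, 1, 0]
Votes for class 1: 2 / 3
Majority vote => class 1

1


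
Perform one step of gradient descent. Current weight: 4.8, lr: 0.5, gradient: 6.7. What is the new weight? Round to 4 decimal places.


w_new = w_old - lr * gradient
= 4.8 - 0.5 * 6.7
= 4.8 - (3.35)
= 1.4500

1.4500


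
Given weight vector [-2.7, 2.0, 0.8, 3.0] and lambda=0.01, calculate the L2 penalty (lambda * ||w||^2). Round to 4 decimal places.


Squaring each weight:
(-2.7)^2 = 7.29
2.0^2 = 4.0
0.8^2 = 0.64
3.0^2 = 9.0
Sum of squares = 20.93
Penalty = 0.01 * 20.93 = 0.2093

0.2093


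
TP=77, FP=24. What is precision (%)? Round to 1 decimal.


Precision = TP / (TP + FP) * 100
= 77 / (77 + 24)
= 77 / 101
= 0.7624
= 76.2%

76.2


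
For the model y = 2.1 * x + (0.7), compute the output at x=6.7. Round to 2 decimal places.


y = 2.1 * 6.7 + (0.7)
= 14.07 + (0.7)
= 14.77

14.77


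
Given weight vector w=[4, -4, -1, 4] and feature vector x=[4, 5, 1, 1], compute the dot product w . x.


Element-wise products:
4 * 4 = 16
-4 * 5 = -20
-1 * 1 = -1
4 * 1 = 4
Sum = 16 + -20 + -1 + 4
= -1

-1


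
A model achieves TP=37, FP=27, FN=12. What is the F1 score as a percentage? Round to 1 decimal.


Precision = TP / (TP + FP) = 37 / 64 = 0.5781
Recall = TP / (TP + FN) = 37 / 49 = 0.7551
F1 = 2 * P * R / (P + R)
= 2 * 0.5781 * 0.7551 / (0.5781 + 0.7551)
= 0.8731 / 1.3332
= 0.6549
As percentage: 65.5%

65.5


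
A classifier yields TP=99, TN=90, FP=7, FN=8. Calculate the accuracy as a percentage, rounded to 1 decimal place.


Accuracy = (TP + TN) / (TP + TN + FP + FN) * 100
= (99 + 90) / (99 + 90 + 7 + 8)
= 189 / 204
= 0.9265
= 92.6%

92.6


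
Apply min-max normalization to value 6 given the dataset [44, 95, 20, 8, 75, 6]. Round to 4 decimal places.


Min = 6, Max = 95
Range = 95 - 6 = 89
Scaled = (x - min) / (max - min)
= (6 - 6) / 89
= 0 / 89
= 0.0000

0.0000


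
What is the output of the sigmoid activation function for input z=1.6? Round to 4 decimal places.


sigmoid(z) = 1 / (1 + exp(-z))
exp(-(1.6)) = exp(-1.6) = 0.2019
1 + 0.2019 = 1.2019
1 / 1.2019 = 0.8320

0.8320


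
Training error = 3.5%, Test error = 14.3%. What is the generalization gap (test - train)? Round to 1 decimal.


Generalization gap = test_error - train_error
= 14.3 - 3.5
= 10.8%
A large gap suggests overfitting.

10.8


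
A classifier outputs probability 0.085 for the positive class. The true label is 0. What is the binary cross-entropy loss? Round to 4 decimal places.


For y=0: Loss = -log(1-p)
= -log(1 - 0.085)
= -log(0.915)
= -(-0.0888)
= 0.0888

0.0888


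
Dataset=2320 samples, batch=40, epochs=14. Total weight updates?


Iterations per epoch = 2320 / 40 = 58
Total updates = iterations_per_epoch * epochs
= 58 * 14
= 812

812


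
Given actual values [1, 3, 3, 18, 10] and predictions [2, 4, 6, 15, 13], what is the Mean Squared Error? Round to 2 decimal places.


Differences: [-1, -1, -3, 3, -3]
Squared errors: [1, 1, 9, 9, 9]
Sum of squared errors = 29
MSE = 29 / 5 = 5.80

5.80


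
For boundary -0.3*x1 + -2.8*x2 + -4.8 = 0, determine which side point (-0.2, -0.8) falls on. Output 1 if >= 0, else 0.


Compute -0.3 * -0.2 + -2.8 * -0.8 + -4.8
= 0.06 + 2.24 + -4.8
= -2.5
Since -2.5 < 0, the point is on the negative side.

0


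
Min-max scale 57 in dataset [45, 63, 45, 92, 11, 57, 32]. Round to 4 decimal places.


Min = 11, Max = 92
Range = 92 - 11 = 81
Scaled = (x - min) / (max - min)
= (57 - 11) / 81
= 46 / 81
= 0.5679

0.5679


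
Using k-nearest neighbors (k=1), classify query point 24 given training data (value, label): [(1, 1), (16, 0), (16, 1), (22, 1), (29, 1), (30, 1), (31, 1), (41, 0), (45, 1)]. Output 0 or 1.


Distances from query 24:
Point 22 (class 1): distance = 2
K=1 nearest neighbors: classes = [1]
Votes for class 1: 1 / 1
Majority vote => class 1

1


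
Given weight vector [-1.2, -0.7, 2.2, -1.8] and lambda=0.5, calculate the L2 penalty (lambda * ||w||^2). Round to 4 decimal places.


Squaring each weight:
(-1.2)^2 = 1.44
(-0.7)^2 = 0.49
2.2^2 = 4.84
(-1.8)^2 = 3.24
Sum of squares = 10.01
Penalty = 0.5 * 10.01 = 5.0050

5.0050


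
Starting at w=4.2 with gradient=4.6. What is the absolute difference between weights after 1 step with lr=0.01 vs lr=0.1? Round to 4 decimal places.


With lr=0.01: w_new = 4.2 - 0.01 * 4.6 = 4.154
With lr=0.1: w_new = 4.2 - 0.1 * 4.6 = 3.74
Absolute difference = |4.154 - 3.74|
= 0.4140

0.4140


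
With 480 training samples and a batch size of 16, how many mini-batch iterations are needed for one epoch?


Iterations per epoch = dataset_size / batch_size
= 480 / 16
= 30

30


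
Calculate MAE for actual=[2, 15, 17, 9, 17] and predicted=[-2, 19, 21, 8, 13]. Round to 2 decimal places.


Absolute errors: [4, 4, 4, 1, 4]
Sum of absolute errors = 17
MAE = 17 / 5 = 3.40

3.40


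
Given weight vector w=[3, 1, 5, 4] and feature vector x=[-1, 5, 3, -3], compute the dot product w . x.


Element-wise products:
3 * -1 = -3
1 * 5 = 5
5 * 3 = 15
4 * -3 = -12
Sum = -3 + 5 + 15 + -12
= 5

5


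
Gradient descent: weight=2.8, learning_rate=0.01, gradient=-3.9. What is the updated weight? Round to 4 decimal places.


w_new = w_old - lr * gradient
= 2.8 - 0.01 * -3.9
= 2.8 - (-0.039)
= 2.8390

2.8390


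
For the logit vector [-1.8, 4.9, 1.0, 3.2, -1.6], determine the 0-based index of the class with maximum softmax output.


Softmax is a monotonic transformation, so it preserves the argmax.
We need to find the index of the maximum logit.
Index 0: -1.8
Index 1: 4.9
Index 2: 1.0
Index 3: 3.2
Index 4: -1.6
Maximum logit = 4.9 at index 1

1


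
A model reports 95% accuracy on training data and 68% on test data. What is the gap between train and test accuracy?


Gap = train_accuracy - test_accuracy
= 95 - 68
= 27%
This large gap strongly indicates overfitting.

27


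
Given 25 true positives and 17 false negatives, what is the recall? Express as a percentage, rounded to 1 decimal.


Recall = TP / (TP + FN) * 100
= 25 / (25 + 17)
= 25 / 42
= 0.5952
= 59.5%

59.5


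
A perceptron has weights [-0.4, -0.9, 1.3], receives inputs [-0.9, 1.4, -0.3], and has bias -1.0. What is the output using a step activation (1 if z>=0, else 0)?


z = w . x + b
= -0.4*-0.9 + -0.9*1.4 + 1.3*-0.3 + -1.0
= 0.36 + -1.26 + -0.39 + -1.0
= -1.29 + -1.0
= -2.29
Since z = -2.29 < 0, output = 0

0


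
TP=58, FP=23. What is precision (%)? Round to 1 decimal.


Precision = TP / (TP + FP) * 100
= 58 / (58 + 23)
= 58 / 81
= 0.716
= 71.6%

71.6


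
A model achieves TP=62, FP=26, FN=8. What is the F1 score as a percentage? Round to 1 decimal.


Precision = TP / (TP + FP) = 62 / 88 = 0.7045
Recall = TP / (TP + FN) = 62 / 70 = 0.8857
F1 = 2 * P * R / (P + R)
= 2 * 0.7045 * 0.8857 / (0.7045 + 0.8857)
= 1.2481 / 1.5903
= 0.7848
As percentage: 78.5%

78.5


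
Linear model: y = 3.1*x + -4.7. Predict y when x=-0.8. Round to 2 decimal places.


y = 3.1 * -0.8 + (-4.7)
= -2.48 + (-4.7)
= -7.18

-7.18


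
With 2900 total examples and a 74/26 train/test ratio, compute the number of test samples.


Train samples = 2900 * 74% = 2146
Test samples = 2900 - 2146
= 754

754


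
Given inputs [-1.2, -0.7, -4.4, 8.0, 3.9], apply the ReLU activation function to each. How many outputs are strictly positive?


ReLU(x) = max(0, x) for each element:
ReLU(-1.2) = 0
ReLU(-0.7) = 0
ReLU(-4.4) = 0
ReLU(8.0) = 8.0
ReLU(3.9) = 3.9
Active neurons (>0): 2

2


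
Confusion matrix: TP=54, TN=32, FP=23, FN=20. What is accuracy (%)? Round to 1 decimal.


Accuracy = (TP + TN) / (TP + TN + FP + FN) * 100
= (54 + 32) / (54 + 32 + 23 + 20)
= 86 / 129
= 0.6667
= 66.7%

66.7


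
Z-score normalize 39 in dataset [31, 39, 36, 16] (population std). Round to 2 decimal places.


Mean = (31 + 39 + 36 + 16) / 4 = 30.5
Variance = sum((x_i - mean)^2) / n = 78.25
Std = sqrt(78.25) = 8.8459
Z = (x - mean) / std
= (39 - 30.5) / 8.8459
= 8.5 / 8.8459
= 0.96

0.96


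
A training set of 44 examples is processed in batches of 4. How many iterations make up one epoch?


Iterations per epoch = dataset_size / batch_size
= 44 / 4
= 11

11


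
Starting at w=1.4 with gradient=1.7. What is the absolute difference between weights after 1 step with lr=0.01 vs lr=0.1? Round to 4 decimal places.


With lr=0.01: w_new = 1.4 - 0.01 * 1.7 = 1.383
With lr=0.1: w_new = 1.4 - 0.1 * 1.7 = 1.23
Absolute difference = |1.383 - 1.23|
= 0.1530

0.1530


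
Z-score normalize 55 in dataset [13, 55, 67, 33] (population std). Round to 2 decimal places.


Mean = (13 + 55 + 67 + 33) / 4 = 42.0
Variance = sum((x_i - mean)^2) / n = 429.0
Std = sqrt(429.0) = 20.7123
Z = (x - mean) / std
= (55 - 42.0) / 20.7123
= 13.0 / 20.7123
= 0.63

0.63


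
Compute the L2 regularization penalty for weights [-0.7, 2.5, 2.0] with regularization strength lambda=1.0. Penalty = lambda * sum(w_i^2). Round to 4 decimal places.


Squaring each weight:
(-0.7)^2 = 0.49
2.5^2 = 6.25
2.0^2 = 4.0
Sum of squares = 10.74
Penalty = 1.0 * 10.74 = 10.7400

10.7400


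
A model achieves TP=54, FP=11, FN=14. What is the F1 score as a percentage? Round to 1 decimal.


Precision = TP / (TP + FP) = 54 / 65 = 0.8308
Recall = TP / (TP + FN) = 54 / 68 = 0.7941
F1 = 2 * P * R / (P + R)
= 2 * 0.8308 * 0.7941 / (0.8308 + 0.7941)
= 1.3195 / 1.6249
= 0.812
As percentage: 81.2%

81.2


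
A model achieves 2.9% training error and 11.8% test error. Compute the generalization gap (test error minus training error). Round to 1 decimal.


Generalization gap = test_error - train_error
= 11.8 - 2.9
= 8.9%
A moderate gap.

8.9


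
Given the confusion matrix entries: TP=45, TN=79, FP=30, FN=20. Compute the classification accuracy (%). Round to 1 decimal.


Accuracy = (TP + TN) / (TP + TN + FP + FN) * 100
= (45 + 79) / (45 + 79 + 30 + 20)
= 124 / 174
= 0.7126
= 71.3%

71.3


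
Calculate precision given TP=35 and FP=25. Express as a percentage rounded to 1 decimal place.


Precision = TP / (TP + FP) * 100
= 35 / (35 + 25)
= 35 / 60
= 0.5833
= 58.3%

58.3


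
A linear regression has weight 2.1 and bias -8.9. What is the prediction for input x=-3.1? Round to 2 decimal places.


y = 2.1 * -3.1 + (-8.9)
= -6.51 + (-8.9)
= -15.41

-15.41


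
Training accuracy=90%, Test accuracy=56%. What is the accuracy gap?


Gap = train_accuracy - test_accuracy
= 90 - 56
= 34%
This large gap strongly indicates overfitting.

34


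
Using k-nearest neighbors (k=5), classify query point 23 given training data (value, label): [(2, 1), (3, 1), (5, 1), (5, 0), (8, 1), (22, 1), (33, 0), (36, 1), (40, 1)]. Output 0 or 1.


Distances from query 23:
Point 22 (class 1): distance = 1
Point 33 (class 0): distance = 10
Point 36 (class 1): distance = 13
Point 8 (class 1): distance = 15
Point 40 (class 1): distance = 17
K=5 nearest neighbors: classes = [1, 0, 1, 1, 1]
Votes for class 1: 4 / 5
Majority vote => class 1

1


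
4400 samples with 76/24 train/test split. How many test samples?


Train samples = 4400 * 76% = 3344
Test samples = 4400 - 3344
= 1056

1056


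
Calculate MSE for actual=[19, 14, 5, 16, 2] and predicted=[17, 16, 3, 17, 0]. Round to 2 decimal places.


Differences: [2, -2, 2, -1, 2]
Squared errors: [4, 4, 4, 1, 4]
Sum of squared errors = 17
MSE = 17 / 5 = 3.40

3.40


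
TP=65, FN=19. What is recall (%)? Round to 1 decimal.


Recall = TP / (TP + FN) * 100
= 65 / (65 + 19)
= 65 / 84
= 0.7738
= 77.4%

77.4


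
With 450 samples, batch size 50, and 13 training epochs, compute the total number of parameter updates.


Iterations per epoch = 450 / 50 = 9
Total updates = iterations_per_epoch * epochs
= 9 * 13
= 117

117


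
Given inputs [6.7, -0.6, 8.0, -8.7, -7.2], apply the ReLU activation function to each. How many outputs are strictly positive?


ReLU(x) = max(0, x) for each element:
ReLU(6.7) = 6.7
ReLU(-0.6) = 0
ReLU(8.0) = 8.0
ReLU(-8.7) = 0
ReLU(-7.2) = 0
Active neurons (>0): 2

2


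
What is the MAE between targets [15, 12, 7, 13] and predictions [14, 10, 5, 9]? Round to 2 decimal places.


Absolute errors: [1, 2, 2, 4]
Sum of absolute errors = 9
MAE = 9 / 4 = 2.25

2.25


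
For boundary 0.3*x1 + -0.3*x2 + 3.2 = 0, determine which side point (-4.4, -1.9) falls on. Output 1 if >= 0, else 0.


Compute 0.3 * -4.4 + -0.3 * -1.9 + 3.2
= -1.32 + 0.57 + 3.2
= 2.45
Since 2.45 >= 0, the point is on the positive side.

1


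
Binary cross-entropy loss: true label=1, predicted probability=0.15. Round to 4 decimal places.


For y=1: Loss = -log(p)
= -log(0.15)
= -(-1.8971)
= 1.8971

1.8971


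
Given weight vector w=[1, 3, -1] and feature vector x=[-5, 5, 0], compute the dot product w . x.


Element-wise products:
1 * -5 = -5
3 * 5 = 15
-1 * 0 = 0
Sum = -5 + 15 + 0
= 10

10


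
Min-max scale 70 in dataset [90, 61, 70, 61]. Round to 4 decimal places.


Min = 61, Max = 90
Range = 90 - 61 = 29
Scaled = (x - min) / (max - min)
= (70 - 61) / 29
= 9 / 29
= 0.3103

0.3103


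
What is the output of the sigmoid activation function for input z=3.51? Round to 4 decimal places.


sigmoid(z) = 1 / (1 + exp(-z))
exp(-(3.51)) = exp(-3.51) = 0.0299
1 + 0.0299 = 1.0299
1 / 1.0299 = 0.9710

0.9710


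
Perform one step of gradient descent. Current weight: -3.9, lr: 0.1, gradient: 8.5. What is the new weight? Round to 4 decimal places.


w_new = w_old - lr * gradient
= -3.9 - 0.1 * 8.5
= -3.9 - (0.85)
= -4.7500

-4.7500


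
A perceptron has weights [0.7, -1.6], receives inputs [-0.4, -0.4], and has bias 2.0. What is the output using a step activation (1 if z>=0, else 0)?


z = w . x + b
= 0.7*-0.4 + -1.6*-0.4 + 2.0
= -0.28 + 0.64 + 2.0
= 0.36 + 2.0
= 2.36
Since z = 2.36 >= 0, output = 1

1


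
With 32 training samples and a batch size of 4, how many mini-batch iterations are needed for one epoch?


Iterations per epoch = dataset_size / batch_size
= 32 / 4
= 8

8


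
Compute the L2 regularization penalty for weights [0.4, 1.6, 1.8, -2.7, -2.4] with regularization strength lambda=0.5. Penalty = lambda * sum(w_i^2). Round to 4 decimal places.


Squaring each weight:
0.4^2 = 0.16
1.6^2 = 2.56
1.8^2 = 3.24
(-2.7)^2 = 7.29
(-2.4)^2 = 5.76
Sum of squares = 19.01
Penalty = 0.5 * 19.01 = 9.5050

9.5050
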